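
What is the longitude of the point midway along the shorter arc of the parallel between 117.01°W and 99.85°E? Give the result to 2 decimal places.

171.42°E

Signed shortest Δλ from -117.01° to +99.85° is -143.14°.
Midpoint longitude = -117.01° + (-143.14°)/2 = -117.01° − 71.57° = -188.58°.
Normalise into (−180°, 180°]: +171.42°.
(The naïve average (-117.01 + +99.85)/2 = -8.58° is on the wrong side of the globe.)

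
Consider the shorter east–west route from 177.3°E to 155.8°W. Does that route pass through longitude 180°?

Naïve |-155.8 − 177.3| = 333.1° > 180°, so the shorter arc goes the other way round — across 180°.
Signed shortest Δλ = ((-155.8 − 177.3 + 180) mod 360) − 180 = 26.9°.
Going east by 26.9° from +177.3° passes through 180° before reaching -155.8°.

Yes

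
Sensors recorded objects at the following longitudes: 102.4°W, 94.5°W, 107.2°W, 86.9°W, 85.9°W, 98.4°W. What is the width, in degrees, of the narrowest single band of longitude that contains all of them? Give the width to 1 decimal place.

Sort the longitudes: -107.2°, -102.4°, -98.4°, -94.5°, -86.9°, -85.9°.
Eastward gaps between consecutive values (wrapping around): 4.8°, 4.0°, 3.9°, 7.6°, 1.0°, 338.7°.
Largest gap = 338.7° ⇒ minimal covering band is its complement: 360° − 338.7° = 21.3°.
Band runs from -107.2° eastward to -85.9°.

21.3°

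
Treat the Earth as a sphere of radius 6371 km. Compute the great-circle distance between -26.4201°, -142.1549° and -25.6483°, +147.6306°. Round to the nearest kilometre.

6920 km

Δλ = 147.6306 − -142.1549 = 289.7855°; wrapped into (−180°, 180°]: -70.2145°.
Δφ = -25.6483 − -26.4201 = 0.7718°.
a = sin²(Δφ/2) + cos φ₁ · cos φ₂ · sin²(Δλ/2) = 0.267065.
c = 2·atan2(√a, √(1−a)) = 1.08618 rad → d = 6371·c ≈ 6920.04 km.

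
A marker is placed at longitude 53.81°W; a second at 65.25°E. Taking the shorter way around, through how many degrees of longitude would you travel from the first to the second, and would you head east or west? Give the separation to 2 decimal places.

119.06° east

Raw difference: 65.25 − -53.81 = 119.06°.
Normalise into (−180°, 180°]: 119.06° stays 119.06°.
Positive ⇒ the second point lies to the east; separation 119.06°.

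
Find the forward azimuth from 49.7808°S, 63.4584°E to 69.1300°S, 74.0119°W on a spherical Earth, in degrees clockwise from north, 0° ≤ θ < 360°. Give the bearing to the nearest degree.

197°

Δλ = -74.0119 − 63.4584 = -137.4703°.
θ = atan2( sin Δλ · cos φ₂ , cos φ₁ · sin φ₂ − sin φ₁ · cos φ₂ · cos Δλ )
  = atan2(-0.24081, -0.80381) = -163.322° → normalised to [0°, 360°): 196.678°.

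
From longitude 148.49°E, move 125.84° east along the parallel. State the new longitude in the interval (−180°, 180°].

Start at +148.49°; shift +125.84° → +274.33°.
+274.33° lies outside (−180°, 180°]; subtract 360° → -85.67°.

85.67°W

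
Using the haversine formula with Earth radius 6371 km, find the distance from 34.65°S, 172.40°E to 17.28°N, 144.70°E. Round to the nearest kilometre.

6474 km

Δλ = 144.70 − 172.40 = -27.70°.
Δφ = 17.28 − -34.65 = 51.93°.
a = sin²(Δφ/2) + cos φ₁ · cos φ₂ · sin²(Δλ/2) = 0.236700.
c = 2·atan2(√a, √(1−a)) = 1.01620 rad → d = 6371·c ≈ 6474.22 km.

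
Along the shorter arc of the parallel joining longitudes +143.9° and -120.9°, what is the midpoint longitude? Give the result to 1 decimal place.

Signed shortest Δλ from +143.9° to -120.9° is +95.2°.
Midpoint longitude = +143.9° + (+95.2°)/2 = +143.9° + 47.6° = +191.5°.
Normalise into (−180°, 180°]: -168.5°.
(The naïve average (+143.9 + -120.9)/2 = 11.5° is on the wrong side of the globe.)

-168.5°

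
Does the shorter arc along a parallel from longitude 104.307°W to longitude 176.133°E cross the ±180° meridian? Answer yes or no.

Yes

Naïve |176.133 − -104.307| = 280.44° > 180°, so the shorter arc goes the other way round — across 180°.
Signed shortest Δλ = ((176.133 − -104.307 + 180) mod 360) − 180 = -79.56°.
Going west by 79.56° from -104.307° passes through 180° before reaching +176.133°.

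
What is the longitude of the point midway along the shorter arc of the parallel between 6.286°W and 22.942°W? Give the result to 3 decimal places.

Signed shortest Δλ from -6.286° to -22.942° is -16.656°.
Midpoint longitude = -6.286° + (-16.656°)/2 = -6.286° − 8.328° = -14.614°.

14.614°W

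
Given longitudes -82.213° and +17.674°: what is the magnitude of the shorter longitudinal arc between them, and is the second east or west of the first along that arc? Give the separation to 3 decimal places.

Raw difference: 17.674 − -82.213 = 99.887°.
Normalise into (−180°, 180°]: 99.887° stays 99.887°.
Positive ⇒ the second point lies to the east; separation 99.887°.

99.887° east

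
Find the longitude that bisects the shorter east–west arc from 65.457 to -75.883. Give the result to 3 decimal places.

-5.213°

Signed shortest Δλ from +65.457° to -75.883° is -141.340°.
Midpoint longitude = +65.457° + (-141.340°)/2 = +65.457° − 70.670° = -5.213°.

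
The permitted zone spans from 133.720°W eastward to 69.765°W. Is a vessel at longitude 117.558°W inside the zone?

Yes

Band width going east from -133.720° to -69.765°: ((-69.765 − -133.720) mod 360) = 63.955°.
Offset of -117.558° east of the west edge: ((-117.558 − -133.720) mod 360) = 16.162°.
16.162° ≤ 63.955° ⇒ inside.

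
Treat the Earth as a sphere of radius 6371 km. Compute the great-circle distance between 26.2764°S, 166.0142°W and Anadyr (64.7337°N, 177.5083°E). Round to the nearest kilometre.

10220 km

Δλ = 177.5083 − -166.0142 = 343.5225°; wrapped into (−180°, 180°]: -16.4775°.
Δφ = 64.7337 − -26.2764 = 91.0101°.
a = sin²(Δφ/2) + cos φ₁ · cos φ₂ · sin²(Δλ/2) = 0.516673.
c = 2·atan2(√a, √(1−a)) = 1.60415 rad → d = 6371·c ≈ 10220.03 km.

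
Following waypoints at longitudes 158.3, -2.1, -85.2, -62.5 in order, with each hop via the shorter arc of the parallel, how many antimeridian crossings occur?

Leg 1: +158.3° → -2.1°, shortest Δλ = -160.4° (west) — does not cross 180°.
Leg 2: -2.1° → -85.2°, shortest Δλ = -83.1° (west) — does not cross 180°.
Leg 3: -85.2° → -62.5°, shortest Δλ = 22.7° (east) — does not cross 180°.
Total crossings: 0.

0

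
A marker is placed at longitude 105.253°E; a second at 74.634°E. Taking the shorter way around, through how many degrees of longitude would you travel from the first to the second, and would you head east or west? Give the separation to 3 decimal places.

30.619° west

Raw difference: 74.634 − 105.253 = -30.619°.
Normalise into (−180°, 180°]: -30.619° stays -30.619°.
Negative ⇒ the second point lies to the west; separation 30.619°.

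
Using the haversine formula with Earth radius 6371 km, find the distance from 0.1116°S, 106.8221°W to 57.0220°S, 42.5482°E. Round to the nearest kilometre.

Δλ = 42.5482 − -106.8221 = 149.3703°.
Δφ = -57.0220 − -0.1116 = -56.9104°.
a = sin²(Δφ/2) + cos φ₁ · cos φ₂ · sin²(Δλ/2) = 0.733369.
c = 2·atan2(√a, √(1−a)) = 2.05640 rad → d = 6371·c ≈ 13101.29 km.

13101 km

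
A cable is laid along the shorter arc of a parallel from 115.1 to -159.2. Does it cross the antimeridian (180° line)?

Yes

Naïve |-159.2 − 115.1| = 274.3° > 180°, so the shorter arc goes the other way round — across 180°.
Signed shortest Δλ = ((-159.2 − 115.1 + 180) mod 360) − 180 = 85.7°.
Going east by 85.7° from +115.1° passes through 180° before reaching -159.2°.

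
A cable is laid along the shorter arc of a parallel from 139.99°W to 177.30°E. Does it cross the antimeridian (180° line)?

Yes

Naïve |177.30 − -139.99| = 317.29° > 180°, so the shorter arc goes the other way round — across 180°.
Signed shortest Δλ = ((177.30 − -139.99 + 180) mod 360) − 180 = -42.71°.
Going west by 42.71° from -139.99° passes through 180° before reaching +177.30°.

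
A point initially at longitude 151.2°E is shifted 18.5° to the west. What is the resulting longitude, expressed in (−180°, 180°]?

132.7°E

Start at +151.2°; shift −18.5° → +132.7°.
+132.7° already lies in (−180°, 180°].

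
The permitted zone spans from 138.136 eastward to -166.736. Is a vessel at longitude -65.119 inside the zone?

No

Band width going east from +138.136° to -166.736°: ((-166.736 − 138.136) mod 360) = 55.128°.
Offset of -65.119° east of the west edge: ((-65.119 − 138.136) mod 360) = 156.745°.
156.745° > 55.128° ⇒ outside.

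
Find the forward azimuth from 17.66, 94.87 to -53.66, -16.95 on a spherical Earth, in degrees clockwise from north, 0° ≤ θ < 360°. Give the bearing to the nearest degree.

Δλ = -16.95 − 94.87 = -111.82°.
θ = atan2( sin Δλ · cos φ₂ , cos φ₁ · sin φ₂ − sin φ₁ · cos φ₂ · cos Δλ )
  = atan2(-0.55012, -0.70074) = -141.866° → normalised to [0°, 360°): 218.134°.

218°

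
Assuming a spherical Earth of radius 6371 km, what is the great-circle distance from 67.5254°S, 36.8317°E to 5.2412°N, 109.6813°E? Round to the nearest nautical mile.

Δλ = 109.6813 − 36.8317 = 72.8496°.
Δφ = 5.2412 − -67.5254 = 72.7666°.
a = sin²(Δφ/2) + cos φ₁ · cos φ₂ · sin²(Δλ/2) = 0.486078.
c = 2·atan2(√a, √(1−a)) = 1.54295 rad → d = 6371·c ≈ 9830.13 km ≈ 5307.85 nmi.

5308 nmi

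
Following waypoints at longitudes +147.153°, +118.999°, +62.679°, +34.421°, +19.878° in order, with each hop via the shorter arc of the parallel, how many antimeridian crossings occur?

Leg 1: +147.153° → +118.999°, shortest Δλ = -28.154° (west) — does not cross 180°.
Leg 2: +118.999° → +62.679°, shortest Δλ = -56.32° (west) — does not cross 180°.
Leg 3: +62.679° → +34.421°, shortest Δλ = -28.258° (west) — does not cross 180°.
Leg 4: +34.421° → +19.878°, shortest Δλ = -14.543° (west) — does not cross 180°.
Total crossings: 0.

0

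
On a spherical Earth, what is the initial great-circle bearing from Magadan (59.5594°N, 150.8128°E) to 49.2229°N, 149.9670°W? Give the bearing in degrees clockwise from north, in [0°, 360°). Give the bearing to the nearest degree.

Δλ = -149.9670 − 150.8128 = -300.7798°; wrapped into (−180°, 180°]: 59.2202°.
θ = atan2( sin Δλ · cos φ₂ , cos φ₁ · sin φ₂ − sin φ₁ · cos φ₂ · cos Δλ )
  = atan2(0.56112, 0.09550) = 80.341° → normalised to [0°, 360°): 80.341°.

80°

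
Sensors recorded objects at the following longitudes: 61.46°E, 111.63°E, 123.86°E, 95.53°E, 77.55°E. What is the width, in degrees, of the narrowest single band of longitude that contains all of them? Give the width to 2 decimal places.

Sort the longitudes: +61.46°, +77.55°, +95.53°, +111.63°, +123.86°.
Eastward gaps between consecutive values (wrapping around): 16.09°, 17.98°, 16.10°, 12.23°, 297.60°.
Largest gap = 297.60° ⇒ minimal covering band is its complement: 360° − 297.60° = 62.40°.
Band runs from +61.46° eastward to +123.86°.

62.40°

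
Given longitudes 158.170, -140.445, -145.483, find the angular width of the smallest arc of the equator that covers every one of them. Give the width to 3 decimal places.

61.385°

Sort the longitudes: -145.483°, -140.445°, +158.170°.
Eastward gaps between consecutive values (wrapping around): 5.038°, 298.615°, 56.347°.
Largest gap = 298.615° ⇒ minimal covering band is its complement: 360° − 298.615° = 61.385°.
Band runs from +158.170° eastward to -140.445°, crossing the antimeridian.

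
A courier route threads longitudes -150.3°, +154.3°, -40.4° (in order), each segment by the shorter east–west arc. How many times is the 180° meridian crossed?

2

Leg 1: -150.3° → +154.3°, shortest Δλ = -55.4° (west) — crosses 180°.
Leg 2: +154.3° → -40.4°, shortest Δλ = 165.3° (east) — crosses 180°.
Total crossings: 2.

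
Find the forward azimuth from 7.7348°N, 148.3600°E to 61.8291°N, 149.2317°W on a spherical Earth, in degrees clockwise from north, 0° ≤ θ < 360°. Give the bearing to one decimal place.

Δλ = -149.2317 − 148.3600 = -297.5917°; wrapped into (−180°, 180°]: 62.4083°.
θ = atan2( sin Δλ · cos φ₂ , cos φ₁ · sin φ₂ − sin φ₁ · cos φ₂ · cos Δλ )
  = atan2(0.41841, 0.84409) = 26.367° → normalised to [0°, 360°): 26.367°.

26.4°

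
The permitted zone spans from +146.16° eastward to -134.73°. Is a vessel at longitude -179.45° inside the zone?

Band width going east from +146.16° to -134.73°: ((-134.73 − 146.16) mod 360) = 79.11°.
Offset of -179.45° east of the west edge: ((-179.45 − 146.16) mod 360) = 34.39°.
34.39° ≤ 79.11° ⇒ inside.

Yes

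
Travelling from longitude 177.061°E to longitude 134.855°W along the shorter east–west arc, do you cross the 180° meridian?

Naïve |-134.855 − 177.061| = 311.916° > 180°, so the shorter arc goes the other way round — across 180°.
Signed shortest Δλ = ((-134.855 − 177.061 + 180) mod 360) − 180 = 48.084°.
Going east by 48.084° from +177.061° passes through 180° before reaching -134.855°.

Yes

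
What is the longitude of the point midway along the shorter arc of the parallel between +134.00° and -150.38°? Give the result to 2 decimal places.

+171.81°

Signed shortest Δλ from +134.00° to -150.38° is +75.62°.
Midpoint longitude = +134.00° + (+75.62°)/2 = +134.00° + 37.81° = +171.81°.
(The naïve average (+134.00 + -150.38)/2 = -8.19° is on the wrong side of the globe.)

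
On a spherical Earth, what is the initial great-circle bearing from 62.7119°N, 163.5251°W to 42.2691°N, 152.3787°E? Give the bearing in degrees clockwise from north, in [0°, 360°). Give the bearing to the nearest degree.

252°

Δλ = 152.3787 − -163.5251 = 315.9038°; wrapped into (−180°, 180°]: -44.0962°.
θ = atan2( sin Δλ · cos φ₂ , cos φ₁ · sin φ₂ − sin φ₁ · cos φ₂ · cos Δλ )
  = atan2(-0.51494, -0.16393) = -107.659° → normalised to [0°, 360°): 252.341°.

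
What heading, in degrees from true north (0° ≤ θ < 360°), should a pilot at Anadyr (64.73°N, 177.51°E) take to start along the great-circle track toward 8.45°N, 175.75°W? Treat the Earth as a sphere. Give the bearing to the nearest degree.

172°

Δλ = -175.75 − 177.51 = -353.26°; wrapped into (−180°, 180°]: 6.74°.
θ = atan2( sin Δλ · cos φ₂ , cos φ₁ · sin φ₂ − sin φ₁ · cos φ₂ · cos Δλ )
  = atan2(0.11609, -0.82558) = 171.996° → normalised to [0°, 360°): 171.996°.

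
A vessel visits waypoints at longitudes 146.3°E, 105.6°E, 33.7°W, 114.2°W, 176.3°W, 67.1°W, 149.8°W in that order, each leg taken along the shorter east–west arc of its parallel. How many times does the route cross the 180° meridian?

Leg 1: +146.3° → +105.6°, shortest Δλ = -40.7° (west) — does not cross 180°.
Leg 2: +105.6° → -33.7°, shortest Δλ = -139.3° (west) — does not cross 180°.
Leg 3: -33.7° → -114.2°, shortest Δλ = -80.5° (west) — does not cross 180°.
Leg 4: -114.2° → -176.3°, shortest Δλ = -62.1° (west) — does not cross 180°.
Leg 5: -176.3° → -67.1°, shortest Δλ = 109.2° (east) — does not cross 180°.
Leg 6: -67.1° → -149.8°, shortest Δλ = -82.7° (west) — does not cross 180°.
Total crossings: 0.

0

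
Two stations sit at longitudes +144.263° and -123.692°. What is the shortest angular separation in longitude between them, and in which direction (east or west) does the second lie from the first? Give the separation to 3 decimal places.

92.045° east

Raw difference: -123.692 − 144.263 = -267.955°.
Normalise into (−180°, 180°]: -267.955° + 360° = 92.045°.
Positive ⇒ the second point lies to the east; separation 92.045°.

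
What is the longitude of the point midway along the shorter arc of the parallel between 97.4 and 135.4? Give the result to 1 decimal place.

Signed shortest Δλ from +97.4° to +135.4° is +38.0°.
Midpoint longitude = +97.4° + (+38.0°)/2 = +97.4° + 19.0° = +116.4°.

+116.4°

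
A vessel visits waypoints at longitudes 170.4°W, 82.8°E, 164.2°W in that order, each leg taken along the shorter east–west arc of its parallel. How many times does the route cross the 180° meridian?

2

Leg 1: -170.4° → +82.8°, shortest Δλ = -106.8° (west) — crosses 180°.
Leg 2: +82.8° → -164.2°, shortest Δλ = 113.0° (east) — crosses 180°.
Total crossings: 2.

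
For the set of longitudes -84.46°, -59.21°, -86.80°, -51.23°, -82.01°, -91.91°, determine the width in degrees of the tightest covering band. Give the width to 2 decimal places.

Sort the longitudes: -91.91°, -86.80°, -84.46°, -82.01°, -59.21°, -51.23°.
Eastward gaps between consecutive values (wrapping around): 5.11°, 2.34°, 2.45°, 22.80°, 7.98°, 319.32°.
Largest gap = 319.32° ⇒ minimal covering band is its complement: 360° − 319.32° = 40.68°.
Band runs from -91.91° eastward to -51.23°.

40.68°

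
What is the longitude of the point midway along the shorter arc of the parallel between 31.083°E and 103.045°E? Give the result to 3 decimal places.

67.064°E

Signed shortest Δλ from +31.083° to +103.045° is +71.962°.
Midpoint longitude = +31.083° + (+71.962°)/2 = +31.083° + 35.981° = +67.064°.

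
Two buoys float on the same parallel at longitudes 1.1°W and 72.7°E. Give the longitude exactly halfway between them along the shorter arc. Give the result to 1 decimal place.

Signed shortest Δλ from -1.1° to +72.7° is +73.8°.
Midpoint longitude = -1.1° + (+73.8°)/2 = -1.1° + 36.9° = +35.8°.

35.8°E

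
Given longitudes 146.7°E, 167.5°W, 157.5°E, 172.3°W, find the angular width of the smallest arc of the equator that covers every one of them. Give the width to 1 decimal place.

45.8°

Sort the longitudes: -172.3°, -167.5°, +146.7°, +157.5°.
Eastward gaps between consecutive values (wrapping around): 4.8°, 314.2°, 10.8°, 30.2°.
Largest gap = 314.2° ⇒ minimal covering band is its complement: 360° − 314.2° = 45.8°.
Band runs from +146.7° eastward to -167.5°, crossing the antimeridian.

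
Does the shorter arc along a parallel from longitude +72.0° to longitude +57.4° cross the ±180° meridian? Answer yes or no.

No

Signed shortest Δλ = ((57.4 − 72.0 + 180) mod 360) − 180 = -14.6°.
Going west by 14.6° from +72.0° reaches +57.4° without touching 180°.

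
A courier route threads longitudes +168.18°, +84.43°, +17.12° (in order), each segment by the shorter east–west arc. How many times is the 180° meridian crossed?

0

Leg 1: +168.18° → +84.43°, shortest Δλ = -83.75° (west) — does not cross 180°.
Leg 2: +84.43° → +17.12°, shortest Δλ = -67.31° (west) — does not cross 180°.
Total crossings: 0.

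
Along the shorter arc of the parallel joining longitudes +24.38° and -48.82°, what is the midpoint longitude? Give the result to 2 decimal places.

Signed shortest Δλ from +24.38° to -48.82° is -73.20°.
Midpoint longitude = +24.38° + (-73.20°)/2 = +24.38° − 36.60° = -12.22°.

-12.22°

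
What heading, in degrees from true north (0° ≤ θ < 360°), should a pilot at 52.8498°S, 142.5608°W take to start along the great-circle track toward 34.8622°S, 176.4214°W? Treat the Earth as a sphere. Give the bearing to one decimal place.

293.4°

Δλ = -176.4214 − -142.5608 = -33.8606°.
θ = atan2( sin Δλ · cos φ₂ , cos φ₁ · sin φ₂ − sin φ₁ · cos φ₂ · cos Δλ )
  = atan2(-0.45718, 0.19789) = -66.595° → normalised to [0°, 360°): 293.405°.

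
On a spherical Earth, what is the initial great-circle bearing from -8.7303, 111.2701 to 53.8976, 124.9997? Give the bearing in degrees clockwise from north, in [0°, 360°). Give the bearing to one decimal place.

Δλ = 124.9997 − 111.2701 = 13.7296°.
θ = atan2( sin Δλ · cos φ₂ , cos φ₁ · sin φ₂ − sin φ₁ · cos φ₂ · cos Δλ )
  = atan2(0.13985, 0.88548) = 8.975° → normalised to [0°, 360°): 8.975°.

9.0°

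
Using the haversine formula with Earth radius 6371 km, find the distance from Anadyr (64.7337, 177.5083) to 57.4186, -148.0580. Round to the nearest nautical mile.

Δλ = -148.0580 − 177.5083 = -325.5663°; wrapped into (−180°, 180°]: 34.4337°.
Δφ = 57.4186 − 64.7337 = -7.3151°.
a = sin²(Δφ/2) + cos φ₁ · cos φ₂ · sin²(Δλ/2) = 0.024206.
c = 2·atan2(√a, √(1−a)) = 0.31244 rad → d = 6371·c ≈ 1990.53 km ≈ 1074.80 nmi.

1075 nmi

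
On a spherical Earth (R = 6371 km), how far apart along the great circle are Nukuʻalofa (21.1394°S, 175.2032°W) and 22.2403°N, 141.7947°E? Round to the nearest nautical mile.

3623 nmi

Δλ = 141.7947 − -175.2032 = 316.9979°; wrapped into (−180°, 180°]: -43.0021°.
Δφ = 22.2403 − -21.1394 = 43.3797°.
a = sin²(Δφ/2) + cos φ₁ · cos φ₂ · sin²(Δλ/2) = 0.252565.
c = 2·atan2(√a, √(1−a)) = 1.05311 rad → d = 6371·c ≈ 6709.37 km ≈ 3622.77 nmi.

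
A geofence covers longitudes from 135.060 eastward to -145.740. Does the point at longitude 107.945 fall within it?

Band width going east from +135.060° to -145.740°: ((-145.740 − 135.060) mod 360) = 79.200°.
Offset of +107.945° east of the west edge: ((107.945 − 135.060) mod 360) = 332.885°.
332.885° > 79.200° ⇒ outside.

No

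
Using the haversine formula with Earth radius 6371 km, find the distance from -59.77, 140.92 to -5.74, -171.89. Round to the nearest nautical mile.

Δλ = -171.89 − 140.92 = -312.81°; wrapped into (−180°, 180°]: 47.19°.
Δφ = -5.74 − -59.77 = 54.03°.
a = sin²(Δφ/2) + cos φ₁ · cos φ₂ · sin²(Δλ/2) = 0.286579.
c = 2·atan2(√a, √(1−a)) = 1.12980 rad → d = 6371·c ≈ 7197.94 km ≈ 3886.58 nmi.

3887 nmi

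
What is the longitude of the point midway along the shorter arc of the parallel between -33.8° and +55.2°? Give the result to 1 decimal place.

Signed shortest Δλ from -33.8° to +55.2° is +89.0°.
Midpoint longitude = -33.8° + (+89.0°)/2 = -33.8° + 44.5° = +10.7°.

+10.7°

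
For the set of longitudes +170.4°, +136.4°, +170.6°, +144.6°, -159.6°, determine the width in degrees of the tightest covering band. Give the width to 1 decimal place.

Sort the longitudes: -159.6°, +136.4°, +144.6°, +170.4°, +170.6°.
Eastward gaps between consecutive values (wrapping around): 296.0°, 8.2°, 25.8°, 0.2°, 29.8°.
Largest gap = 296.0° ⇒ minimal covering band is its complement: 360° − 296.0° = 64.0°.
Band runs from +136.4° eastward to -159.6°, crossing the antimeridian.

64.0°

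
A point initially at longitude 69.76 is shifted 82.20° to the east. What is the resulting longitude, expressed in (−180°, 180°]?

Start at +69.76°; shift +82.20° → +151.96°.
+151.96° already lies in (−180°, 180°].

+151.96°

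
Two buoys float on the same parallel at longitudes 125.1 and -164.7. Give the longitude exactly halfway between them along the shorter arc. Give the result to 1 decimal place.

+160.2°

Signed shortest Δλ from +125.1° to -164.7° is +70.2°.
Midpoint longitude = +125.1° + (+70.2°)/2 = +125.1° + 35.1° = +160.2°.
(The naïve average (+125.1 + -164.7)/2 = -19.8° is on the wrong side of the globe.)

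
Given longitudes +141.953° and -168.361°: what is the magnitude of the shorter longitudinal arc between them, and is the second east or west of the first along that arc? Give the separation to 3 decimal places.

49.686° east

Raw difference: -168.361 − 141.953 = -310.314°.
Normalise into (−180°, 180°]: -310.314° + 360° = 49.686°.
Positive ⇒ the second point lies to the east; separation 49.686°.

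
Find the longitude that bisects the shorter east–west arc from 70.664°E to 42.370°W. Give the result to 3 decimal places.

Signed shortest Δλ from +70.664° to -42.370° is -113.034°.
Midpoint longitude = +70.664° + (-113.034°)/2 = +70.664° − 56.517° = +14.147°.

14.147°E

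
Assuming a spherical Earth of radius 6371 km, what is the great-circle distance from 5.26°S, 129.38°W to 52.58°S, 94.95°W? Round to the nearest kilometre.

Δλ = -94.95 − -129.38 = 34.43°.
Δφ = -52.58 − -5.26 = -47.32°.
a = sin²(Δφ/2) + cos φ₁ · cos φ₂ · sin²(Δλ/2) = 0.214049.
c = 2·atan2(√a, √(1−a)) = 0.96197 rad → d = 6371·c ≈ 6128.74 km.

6129 km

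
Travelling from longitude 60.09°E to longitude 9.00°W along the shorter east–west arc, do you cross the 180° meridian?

No

Signed shortest Δλ = ((-9.00 − 60.09 + 180) mod 360) − 180 = -69.09°.
Going west by 69.09° from +60.09° reaches -9.00° without touching 180°.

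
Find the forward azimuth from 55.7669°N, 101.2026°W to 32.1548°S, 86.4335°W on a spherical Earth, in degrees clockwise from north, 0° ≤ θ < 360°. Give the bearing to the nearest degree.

Δλ = -86.4335 − -101.2026 = 14.7691°.
θ = atan2( sin Δλ · cos φ₂ , cos φ₁ · sin φ₂ − sin φ₁ · cos φ₂ · cos Δλ )
  = atan2(0.21582, -0.97622) = 167.534° → normalised to [0°, 360°): 167.534°.

168°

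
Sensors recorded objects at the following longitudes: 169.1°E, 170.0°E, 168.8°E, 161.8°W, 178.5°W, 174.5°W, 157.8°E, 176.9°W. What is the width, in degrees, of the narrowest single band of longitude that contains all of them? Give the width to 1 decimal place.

40.4°

Sort the longitudes: -178.5°, -176.9°, -174.5°, -161.8°, +157.8°, +168.8°, +169.1°, +170.0°.
Eastward gaps between consecutive values (wrapping around): 1.6°, 2.4°, 12.7°, 319.6°, 11.0°, 0.3°, 0.9°, 11.5°.
Largest gap = 319.6° ⇒ minimal covering band is its complement: 360° − 319.6° = 40.4°.
Band runs from +157.8° eastward to -161.8°, crossing the antimeridian.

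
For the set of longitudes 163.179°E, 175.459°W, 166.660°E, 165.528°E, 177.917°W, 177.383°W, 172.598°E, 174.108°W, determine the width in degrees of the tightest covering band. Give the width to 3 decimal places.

22.713°

Sort the longitudes: -177.917°, -177.383°, -175.459°, -174.108°, +163.179°, +165.528°, +166.660°, +172.598°.
Eastward gaps between consecutive values (wrapping around): 0.534°, 1.924°, 1.351°, 337.287°, 2.349°, 1.132°, 5.938°, 9.485°.
Largest gap = 337.287° ⇒ minimal covering band is its complement: 360° − 337.287° = 22.713°.
Band runs from +163.179° eastward to -174.108°, crossing the antimeridian.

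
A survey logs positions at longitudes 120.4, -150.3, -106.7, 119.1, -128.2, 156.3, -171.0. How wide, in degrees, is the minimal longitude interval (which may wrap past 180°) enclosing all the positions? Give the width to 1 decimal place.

134.2°

Sort the longitudes: -171.0°, -150.3°, -128.2°, -106.7°, +119.1°, +120.4°, +156.3°.
Eastward gaps between consecutive values (wrapping around): 20.7°, 22.1°, 21.5°, 225.8°, 1.3°, 35.9°, 32.7°.
Largest gap = 225.8° ⇒ minimal covering band is its complement: 360° − 225.8° = 134.2°.
Band runs from +119.1° eastward to -106.7°, crossing the antimeridian.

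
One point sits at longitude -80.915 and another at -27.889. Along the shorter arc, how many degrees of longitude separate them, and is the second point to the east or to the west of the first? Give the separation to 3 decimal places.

Raw difference: -27.889 − -80.915 = 53.026°.
Normalise into (−180°, 180°]: 53.026° stays 53.026°.
Positive ⇒ the second point lies to the east; separation 53.026°.

53.026° east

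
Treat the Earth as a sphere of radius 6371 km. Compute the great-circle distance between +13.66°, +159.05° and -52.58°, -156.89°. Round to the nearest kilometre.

Δλ = -156.89 − 159.05 = -315.94°; wrapped into (−180°, 180°]: 44.06°.
Δφ = -52.58 − 13.66 = -66.24°.
a = sin²(Δφ/2) + cos φ₁ · cos φ₂ · sin²(Δλ/2) = 0.381622.
c = 2·atan2(√a, √(1−a)) = 1.33177 rad → d = 6371·c ≈ 8484.71 km.

8485 km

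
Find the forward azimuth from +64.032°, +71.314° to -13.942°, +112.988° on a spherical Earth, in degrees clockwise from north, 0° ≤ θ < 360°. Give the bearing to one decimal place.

139.6°

Δλ = 112.988 − 71.314 = 41.674°.
θ = atan2( sin Δλ · cos φ₂ , cos φ₁ · sin φ₂ − sin φ₁ · cos φ₂ · cos Δλ )
  = atan2(0.64530, -0.75724) = 139.563° → normalised to [0°, 360°): 139.563°.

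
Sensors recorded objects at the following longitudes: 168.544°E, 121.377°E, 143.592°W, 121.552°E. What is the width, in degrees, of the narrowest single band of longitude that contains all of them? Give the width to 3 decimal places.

Sort the longitudes: -143.592°, +121.377°, +121.552°, +168.544°.
Eastward gaps between consecutive values (wrapping around): 264.969°, 0.175°, 46.992°, 47.864°.
Largest gap = 264.969° ⇒ minimal covering band is its complement: 360° − 264.969° = 95.031°.
Band runs from +121.377° eastward to -143.592°, crossing the antimeridian.

95.031°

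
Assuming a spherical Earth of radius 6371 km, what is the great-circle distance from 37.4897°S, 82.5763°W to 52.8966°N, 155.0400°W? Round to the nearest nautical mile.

Δλ = -155.0400 − -82.5763 = -72.4637°.
Δφ = 52.8966 − -37.4897 = 90.3863°.
a = sin²(Δφ/2) + cos φ₁ · cos φ₂ · sin²(Δλ/2) = 0.670589.
c = 2·atan2(√a, √(1−a)) = 1.91897 rad → d = 6371·c ≈ 12225.73 km ≈ 6601.37 nmi.

6601 nmi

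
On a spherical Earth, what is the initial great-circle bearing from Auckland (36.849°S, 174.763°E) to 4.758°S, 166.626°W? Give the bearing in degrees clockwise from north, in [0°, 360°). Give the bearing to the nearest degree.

Δλ = -166.626 − 174.763 = -341.389°; wrapped into (−180°, 180°]: 18.611°.
θ = atan2( sin Δλ · cos φ₂ , cos φ₁ · sin φ₂ − sin φ₁ · cos φ₂ · cos Δλ )
  = atan2(0.31804, 0.50001) = 32.459° → normalised to [0°, 360°): 32.459°.

32°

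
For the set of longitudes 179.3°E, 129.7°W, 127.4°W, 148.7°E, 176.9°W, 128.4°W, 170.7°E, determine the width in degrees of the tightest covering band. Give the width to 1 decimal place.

83.9°

Sort the longitudes: -176.9°, -129.7°, -128.4°, -127.4°, +148.7°, +170.7°, +179.3°.
Eastward gaps between consecutive values (wrapping around): 47.2°, 1.3°, 1.0°, 276.1°, 22.0°, 8.6°, 3.8°.
Largest gap = 276.1° ⇒ minimal covering band is its complement: 360° − 276.1° = 83.9°.
Band runs from +148.7° eastward to -127.4°, crossing the antimeridian.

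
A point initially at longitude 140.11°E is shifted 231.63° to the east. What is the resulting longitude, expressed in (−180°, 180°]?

11.74°E

Start at +140.11°; shift +231.63° → +371.74°.
+371.74° lies outside (−180°, 180°]; subtract 360° → +11.74°.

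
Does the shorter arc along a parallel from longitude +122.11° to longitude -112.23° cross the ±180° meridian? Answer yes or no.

Yes

Naïve |-112.23 − 122.11| = 234.34° > 180°, so the shorter arc goes the other way round — across 180°.
Signed shortest Δλ = ((-112.23 − 122.11 + 180) mod 360) − 180 = 125.66°.
Going east by 125.66° from +122.11° passes through 180° before reaching -112.23°.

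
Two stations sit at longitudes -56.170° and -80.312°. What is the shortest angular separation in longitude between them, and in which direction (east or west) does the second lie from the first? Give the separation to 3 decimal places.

Raw difference: -80.312 − -56.170 = -24.142°.
Normalise into (−180°, 180°]: -24.142° stays -24.142°.
Negative ⇒ the second point lies to the west; separation 24.142°.

24.142° west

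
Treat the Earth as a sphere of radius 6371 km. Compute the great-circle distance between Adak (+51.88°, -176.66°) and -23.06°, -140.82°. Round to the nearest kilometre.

9034 km

Δλ = -140.82 − -176.66 = 35.84°.
Δφ = -23.06 − 51.88 = -74.94°.
a = sin²(Δφ/2) + cos φ₁ · cos φ₂ · sin²(Δλ/2) = 0.423857.
c = 2·atan2(√a, √(1−a)) = 1.41792 rad → d = 6371·c ≈ 9033.54 km.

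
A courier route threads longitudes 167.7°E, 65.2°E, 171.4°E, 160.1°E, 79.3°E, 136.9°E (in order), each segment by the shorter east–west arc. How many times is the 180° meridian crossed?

0

Leg 1: +167.7° → +65.2°, shortest Δλ = -102.5° (west) — does not cross 180°.
Leg 2: +65.2° → +171.4°, shortest Δλ = 106.2° (east) — does not cross 180°.
Leg 3: +171.4° → +160.1°, shortest Δλ = -11.3° (west) — does not cross 180°.
Leg 4: +160.1° → +79.3°, shortest Δλ = -80.8° (west) — does not cross 180°.
Leg 5: +79.3° → +136.9°, shortest Δλ = 57.6° (east) — does not cross 180°.
Total crossings: 0.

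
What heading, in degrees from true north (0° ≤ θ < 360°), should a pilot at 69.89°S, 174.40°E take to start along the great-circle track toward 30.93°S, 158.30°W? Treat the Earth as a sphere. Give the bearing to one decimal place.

36.1°

Δλ = -158.30 − 174.40 = -332.70°; wrapped into (−180°, 180°]: 27.30°.
θ = atan2( sin Δλ · cos φ₂ , cos φ₁ · sin φ₂ − sin φ₁ · cos φ₂ · cos Δλ )
  = atan2(0.39343, 0.53906) = 36.124° → normalised to [0°, 360°): 36.124°.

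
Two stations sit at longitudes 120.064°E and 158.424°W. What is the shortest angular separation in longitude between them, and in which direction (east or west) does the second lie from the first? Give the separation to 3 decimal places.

Raw difference: -158.424 − 120.064 = -278.488°.
Normalise into (−180°, 180°]: -278.488° + 360° = 81.512°.
Positive ⇒ the second point lies to the east; separation 81.512°.

81.512° east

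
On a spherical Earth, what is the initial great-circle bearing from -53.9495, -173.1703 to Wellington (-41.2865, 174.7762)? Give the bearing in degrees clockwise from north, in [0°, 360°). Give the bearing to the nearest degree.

Δλ = 174.7762 − -173.1703 = 347.9465°; wrapped into (−180°, 180°]: -12.0535°.
θ = atan2( sin Δλ · cos φ₂ , cos φ₁ · sin φ₂ − sin φ₁ · cos φ₂ · cos Δλ )
  = atan2(-0.15692, 0.20582) = -37.321° → normalised to [0°, 360°): 322.679°.

323°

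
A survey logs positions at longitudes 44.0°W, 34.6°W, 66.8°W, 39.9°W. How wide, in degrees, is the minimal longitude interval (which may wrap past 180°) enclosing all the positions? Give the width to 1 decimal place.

Sort the longitudes: -66.8°, -44.0°, -39.9°, -34.6°.
Eastward gaps between consecutive values (wrapping around): 22.8°, 4.1°, 5.3°, 327.8°.
Largest gap = 327.8° ⇒ minimal covering band is its complement: 360° − 327.8° = 32.2°.
Band runs from -66.8° eastward to -34.6°.

32.2°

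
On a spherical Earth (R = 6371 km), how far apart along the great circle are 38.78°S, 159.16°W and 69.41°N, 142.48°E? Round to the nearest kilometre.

Δλ = 142.48 − -159.16 = 301.64°; wrapped into (−180°, 180°]: -58.36°.
Δφ = 69.41 − -38.78 = 108.19°.
a = sin²(Δφ/2) + cos φ₁ · cos φ₂ · sin²(Δλ/2) = 0.721253.
c = 2·atan2(√a, √(1−a)) = 2.02919 rad → d = 6371·c ≈ 12927.96 km.

12928 km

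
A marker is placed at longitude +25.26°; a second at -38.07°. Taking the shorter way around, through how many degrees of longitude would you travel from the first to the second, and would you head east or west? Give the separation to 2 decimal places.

63.33° west

Raw difference: -38.07 − 25.26 = -63.33°.
Normalise into (−180°, 180°]: -63.33° stays -63.33°.
Negative ⇒ the second point lies to the west; separation 63.33°.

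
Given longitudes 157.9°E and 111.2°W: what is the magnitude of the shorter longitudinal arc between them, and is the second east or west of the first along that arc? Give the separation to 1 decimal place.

90.9° east

Raw difference: -111.2 − 157.9 = -269.1°.
Normalise into (−180°, 180°]: -269.1° + 360° = 90.9°.
Positive ⇒ the second point lies to the east; separation 90.9°.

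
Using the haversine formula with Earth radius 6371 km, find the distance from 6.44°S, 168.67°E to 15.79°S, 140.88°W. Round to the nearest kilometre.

5588 km

Δλ = -140.88 − 168.67 = -309.55°; wrapped into (−180°, 180°]: 50.45°.
Δφ = -15.79 − -6.44 = -9.35°.
a = sin²(Δφ/2) + cos φ₁ · cos φ₂ · sin²(Δλ/2) = 0.180311.
c = 2·atan2(√a, √(1−a)) = 0.87711 rad → d = 6371·c ≈ 5588.05 km.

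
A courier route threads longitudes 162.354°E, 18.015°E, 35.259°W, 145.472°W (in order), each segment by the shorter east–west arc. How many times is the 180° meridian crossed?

Leg 1: +162.354° → +18.015°, shortest Δλ = -144.339° (west) — does not cross 180°.
Leg 2: +18.015° → -35.259°, shortest Δλ = -53.274° (west) — does not cross 180°.
Leg 3: -35.259° → -145.472°, shortest Δλ = -110.213° (west) — does not cross 180°.
Total crossings: 0.

0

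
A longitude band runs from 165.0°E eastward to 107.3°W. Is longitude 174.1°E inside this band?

Yes

Band width going east from +165.0° to -107.3°: ((-107.3 − 165.0) mod 360) = 87.7°.
Offset of +174.1° east of the west edge: ((174.1 − 165.0) mod 360) = 9.1°.
9.1° ≤ 87.7° ⇒ inside.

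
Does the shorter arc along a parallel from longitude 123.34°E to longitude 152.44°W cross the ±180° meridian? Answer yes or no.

Naïve |-152.44 − 123.34| = 275.78° > 180°, so the shorter arc goes the other way round — across 180°.
Signed shortest Δλ = ((-152.44 − 123.34 + 180) mod 360) − 180 = 84.22°.
Going east by 84.22° from +123.34° passes through 180° before reaching -152.44°.

Yes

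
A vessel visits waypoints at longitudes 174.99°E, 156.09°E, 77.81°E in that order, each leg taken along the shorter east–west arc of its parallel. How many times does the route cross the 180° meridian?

0

Leg 1: +174.99° → +156.09°, shortest Δλ = -18.9° (west) — does not cross 180°.
Leg 2: +156.09° → +77.81°, shortest Δλ = -78.28° (west) — does not cross 180°.
Total crossings: 0.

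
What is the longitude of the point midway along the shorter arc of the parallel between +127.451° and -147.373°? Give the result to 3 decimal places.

+170.039°

Signed shortest Δλ from +127.451° to -147.373° is +85.176°.
Midpoint longitude = +127.451° + (+85.176°)/2 = +127.451° + 42.588° = +170.039°.
(The naïve average (+127.451 + -147.373)/2 = -9.961° is on the wrong side of the globe.)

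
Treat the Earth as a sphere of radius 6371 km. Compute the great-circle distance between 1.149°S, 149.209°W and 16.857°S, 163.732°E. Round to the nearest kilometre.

5435 km

Δλ = 163.732 − -149.209 = 312.941°; wrapped into (−180°, 180°]: -47.059°.
Δφ = -16.857 − -1.149 = -15.708°.
a = sin²(Δφ/2) + cos φ₁ · cos φ₂ · sin²(Δλ/2) = 0.171172.
c = 2·atan2(√a, √(1−a)) = 0.85309 rad → d = 6371·c ≈ 5435.05 km.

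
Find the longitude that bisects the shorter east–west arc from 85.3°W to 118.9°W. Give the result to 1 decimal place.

102.1°W

Signed shortest Δλ from -85.3° to -118.9° is -33.6°.
Midpoint longitude = -85.3° + (-33.6°)/2 = -85.3° − 16.8° = -102.1°.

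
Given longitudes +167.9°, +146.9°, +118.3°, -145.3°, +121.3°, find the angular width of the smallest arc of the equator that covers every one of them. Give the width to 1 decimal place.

96.4°

Sort the longitudes: -145.3°, +118.3°, +121.3°, +146.9°, +167.9°.
Eastward gaps between consecutive values (wrapping around): 263.6°, 3.0°, 25.6°, 21.0°, 46.8°.
Largest gap = 263.6° ⇒ minimal covering band is its complement: 360° − 263.6° = 96.4°.
Band runs from +118.3° eastward to -145.3°, crossing the antimeridian.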